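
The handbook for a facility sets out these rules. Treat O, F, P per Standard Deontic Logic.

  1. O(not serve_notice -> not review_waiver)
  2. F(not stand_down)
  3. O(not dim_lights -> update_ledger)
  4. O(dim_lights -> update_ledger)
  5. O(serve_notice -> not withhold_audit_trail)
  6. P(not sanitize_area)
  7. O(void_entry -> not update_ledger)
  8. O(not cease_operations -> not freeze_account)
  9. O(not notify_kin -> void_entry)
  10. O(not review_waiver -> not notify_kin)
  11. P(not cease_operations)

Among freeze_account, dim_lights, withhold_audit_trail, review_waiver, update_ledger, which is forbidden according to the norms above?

By case analysis on not dim_lights: premise 3 gives O(not dim_lights -> update_ledger) and premise 4 gives O(dim_lights -> update_ledger), so O(update_ledger) either way.
The contrapositive of premise 7 (O(void_entry -> not update_ledger)) is O(update_ledger -> not void_entry), and O(update_ledger) is already established, so O(not void_entry).
Premise 9, O(not notify_kin -> void_entry), contraposes to O(not void_entry -> notify_kin); with O(not void_entry) we get O(notify_kin).
Premise 10 is O(not review_waiver -> not notify_kin); contrapositively O(notify_kin -> review_waiver). Since O(notify_kin) holds, K gives O(review_waiver).
The contrapositive of premise 1 (O(not serve_notice -> not review_waiver)) is O(review_waiver -> serve_notice), and O(review_waiver) is already established, so O(serve_notice).
Premise 5 is O(serve_notice -> not withhold_audit_trail); since O(serve_notice), deontic closure gives O(not withhold_audit_trail).
So O(not withhold_audit_trail) holds, i.e. withhold_audit_trail is forbidden. None of the other listed options is forbidden under the premises.

withhold_audit_trail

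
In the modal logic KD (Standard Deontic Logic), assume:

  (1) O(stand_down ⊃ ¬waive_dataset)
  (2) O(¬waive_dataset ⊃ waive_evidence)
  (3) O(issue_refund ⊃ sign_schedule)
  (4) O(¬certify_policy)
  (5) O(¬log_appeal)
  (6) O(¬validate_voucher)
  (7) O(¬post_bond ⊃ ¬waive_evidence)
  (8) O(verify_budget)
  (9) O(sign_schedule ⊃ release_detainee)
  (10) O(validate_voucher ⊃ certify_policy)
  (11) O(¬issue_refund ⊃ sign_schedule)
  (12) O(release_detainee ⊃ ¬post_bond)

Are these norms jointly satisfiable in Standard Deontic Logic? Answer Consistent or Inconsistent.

Premise 10 is O(validate_voucher ⊃ certify_policy), but O(validate_voucher) is not derivable from the premises, so it does not yield O(certify_policy).
So O(certify_policy) is not derivable, and the apparent clash with O(¬certify_policy) does not arise.
A world satisfying every obligation exists (e.g. certify_policy=false, issue_refund=false, log_appeal=false, post_bond=false, release_detainee=true, sign_schedule=true, stand_down=false, validate_voucher=false, verify_budget=true, waive_dataset=true, waive_evidence=false); no atom is both obligatory and forbidden, so the set is consistent.

Consistent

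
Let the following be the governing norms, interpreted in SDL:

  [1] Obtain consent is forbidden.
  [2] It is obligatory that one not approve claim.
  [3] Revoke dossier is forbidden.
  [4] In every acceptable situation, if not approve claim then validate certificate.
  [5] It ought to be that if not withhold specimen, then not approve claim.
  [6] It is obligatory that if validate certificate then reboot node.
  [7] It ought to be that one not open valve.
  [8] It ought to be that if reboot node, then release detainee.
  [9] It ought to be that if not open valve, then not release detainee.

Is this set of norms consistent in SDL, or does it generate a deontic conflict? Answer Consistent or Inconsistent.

Inconsistent

Premise 2 gives O(¬approve_claim).
With premise 4, O(¬approve_claim → validate_certificate), the K-axiom yields O(validate_certificate).
Applying K to premise 6 (O(validate_certificate → reboot_node)) and O(validate_certificate) yields O(reboot_node).
Premise 8 is O(reboot_node → release_detainee); since O(reboot_node), deontic closure gives O(release_detainee).
Premise 9, O(¬open_valve → ¬release_detainee), contraposes to O(release_detainee → open_valve); with O(release_detainee) we get O(open_valve).
Yet premise 7 states O(¬open_valve).
We now have both O(open_valve) and O(¬open_valve) — open_valve is simultaneously obligatory and forbidden, violating the D-axiom.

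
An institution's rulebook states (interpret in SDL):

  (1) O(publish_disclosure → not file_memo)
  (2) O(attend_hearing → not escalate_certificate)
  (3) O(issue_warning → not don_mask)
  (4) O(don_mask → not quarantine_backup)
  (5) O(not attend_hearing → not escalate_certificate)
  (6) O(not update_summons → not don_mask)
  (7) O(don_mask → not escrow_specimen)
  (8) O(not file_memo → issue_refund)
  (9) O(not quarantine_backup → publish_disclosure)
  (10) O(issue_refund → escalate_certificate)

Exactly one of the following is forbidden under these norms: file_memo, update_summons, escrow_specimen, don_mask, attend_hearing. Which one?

don_mask

Premises 2 and 5 cover both cases: O(attend_hearing → not escalate_certificate) and O(not attend_hearing → not escalate_certificate). Since attend_hearing ∨ not attend_hearing is a tautology, O(not escalate_certificate) follows.
The contrapositive of premise 10 (O(issue_refund → escalate_certificate)) is O(not escalate_certificate → not issue_refund), and O(not escalate_certificate) is already established, so O(not issue_refund).
The contrapositive of premise 8 (O(not file_memo → issue_refund)) is O(not issue_refund → file_memo), and O(not issue_refund) is already established, so O(file_memo).
Premise 1 is O(publish_disclosure → not file_memo); contrapositively O(file_memo → not publish_disclosure). Since O(file_memo) holds, K gives O(not publish_disclosure).
Premise 9, O(not quarantine_backup → publish_disclosure), contraposes to O(not publish_disclosure → quarantine_backup); with O(not publish_disclosure) we get O(quarantine_backup).
Premise 4 is O(don_mask → not quarantine_backup); contrapositively O(quarantine_backup → not don_mask). Since O(quarantine_backup) holds, K gives O(not don_mask).
So O(not don_mask) holds, i.e. don_mask is forbidden. None of the other listed options is forbidden under the premises.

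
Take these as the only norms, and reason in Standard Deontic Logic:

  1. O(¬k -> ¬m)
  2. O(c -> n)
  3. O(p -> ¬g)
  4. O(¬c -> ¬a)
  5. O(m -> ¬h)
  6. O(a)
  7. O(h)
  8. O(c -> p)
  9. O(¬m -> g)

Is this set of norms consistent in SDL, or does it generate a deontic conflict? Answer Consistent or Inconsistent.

Inconsistent

Premise 7 states O(h) outright.
The contrapositive of premise 5 (O(m -> ¬h)) is O(h -> ¬m), and O(h) is already established, so O(¬m).
Premise 9 is O(¬m -> g); since O(¬m), deontic closure gives O(g).
Premise 3 is O(p -> ¬g); contrapositively O(g -> ¬p). Since O(g) holds, K gives O(¬p).
The contrapositive of premise 8 (O(c -> p)) is O(¬p -> ¬c), and O(¬p) is already established, so O(¬c).
With premise 4, O(¬c -> ¬a), the K-axiom yields O(¬a).
But premise 6 directly asserts O(a).
We now have both O(¬a) and O(a) — a is simultaneously obligatory and forbidden, violating the D-axiom.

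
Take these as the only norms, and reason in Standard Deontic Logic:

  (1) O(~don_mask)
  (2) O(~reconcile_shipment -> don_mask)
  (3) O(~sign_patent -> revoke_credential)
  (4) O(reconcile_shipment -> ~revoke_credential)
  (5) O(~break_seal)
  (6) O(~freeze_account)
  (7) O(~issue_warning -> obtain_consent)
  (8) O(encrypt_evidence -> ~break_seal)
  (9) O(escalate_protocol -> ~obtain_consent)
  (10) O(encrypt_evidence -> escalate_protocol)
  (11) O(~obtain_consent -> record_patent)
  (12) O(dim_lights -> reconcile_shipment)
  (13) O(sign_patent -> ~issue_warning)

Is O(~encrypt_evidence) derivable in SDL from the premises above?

Premise 1 gives O(~don_mask).
Premise 2, O(~reconcile_shipment -> don_mask), contraposes to O(~don_mask -> reconcile_shipment); with O(~don_mask) we get O(reconcile_shipment).
From O(reconcile_shipment) and premise 4, O(reconcile_shipment -> ~revoke_credential), we obtain O(~revoke_credential).
Premise 3, O(~sign_patent -> revoke_credential), contraposes to O(~revoke_credential -> sign_patent); with O(~revoke_credential) we get O(sign_patent).
Premise 13 is O(sign_patent -> ~issue_warning); since O(sign_patent), deontic closure gives O(~issue_warning).
From O(~issue_warning) and premise 7, O(~issue_warning -> obtain_consent), we obtain O(obtain_consent).
Premise 9, O(escalate_protocol -> ~obtain_consent), contraposes to O(obtain_consent -> ~escalate_protocol); with O(obtain_consent) we get O(~escalate_protocol).
Premise 10, O(encrypt_evidence -> escalate_protocol), contraposes to O(~escalate_protocol -> ~encrypt_evidence); with O(~escalate_protocol) we get O(~encrypt_evidence).
Premises 5, 6, 8, 11, 12 do not contribute to this derivation.
So O(~encrypt_evidence) follows.

Yes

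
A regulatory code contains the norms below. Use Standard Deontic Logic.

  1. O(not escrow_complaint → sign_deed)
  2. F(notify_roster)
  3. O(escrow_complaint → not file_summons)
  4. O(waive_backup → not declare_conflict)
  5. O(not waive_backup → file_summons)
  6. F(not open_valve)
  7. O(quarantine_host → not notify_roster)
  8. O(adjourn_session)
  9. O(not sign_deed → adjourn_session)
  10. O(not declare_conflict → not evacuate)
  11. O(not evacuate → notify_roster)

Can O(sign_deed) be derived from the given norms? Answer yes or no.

Premise 2, F(notify_roster), is equivalent to O(not notify_roster).
Premise 11, O(not evacuate → notify_roster), contraposes to O(not notify_roster → evacuate); with O(not notify_roster) we get O(evacuate).
Premise 10, O(not declare_conflict → not evacuate), contraposes to O(evacuate → declare_conflict); with O(evacuate) we get O(declare_conflict).
Premise 4, O(waive_backup → not declare_conflict), contraposes to O(declare_conflict → not waive_backup); with O(declare_conflict) we get O(not waive_backup).
From O(not waive_backup) and premise 5, O(not waive_backup → file_summons), we obtain O(file_summons).
Premise 3 is O(escrow_complaint → not file_summons); contrapositively O(file_summons → not escrow_complaint). Since O(file_summons) holds, K gives O(not escrow_complaint).
Premise 1 is O(not escrow_complaint → sign_deed); since O(not escrow_complaint), deontic closure gives O(sign_deed).
Premises 6, 7, 8, 9 do not contribute to this derivation.
So O(sign_deed) follows.

Yes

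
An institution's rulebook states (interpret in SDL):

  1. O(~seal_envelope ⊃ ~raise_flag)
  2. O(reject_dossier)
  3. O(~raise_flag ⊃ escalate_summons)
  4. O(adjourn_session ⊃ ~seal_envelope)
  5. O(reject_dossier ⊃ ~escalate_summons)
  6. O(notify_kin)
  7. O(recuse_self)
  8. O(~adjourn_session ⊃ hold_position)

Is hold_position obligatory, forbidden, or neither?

Premise 2 states O(reject_dossier) outright.
From O(reject_dossier) and premise 5, O(reject_dossier ⊃ ~escalate_summons), we obtain O(~escalate_summons).
The contrapositive of premise 3 (O(~raise_flag ⊃ escalate_summons)) is O(~escalate_summons ⊃ raise_flag), and O(~escalate_summons) is already established, so O(raise_flag).
Premise 1, O(~seal_envelope ⊃ ~raise_flag), contraposes to O(raise_flag ⊃ seal_envelope); with O(raise_flag) we get O(seal_envelope).
The contrapositive of premise 4 (O(adjourn_session ⊃ ~seal_envelope)) is O(seal_envelope ⊃ ~adjourn_session), and O(seal_envelope) is already established, so O(~adjourn_session).
Premise 8 is O(~adjourn_session ⊃ hold_position); since O(~adjourn_session), deontic closure gives O(hold_position).
Premises 6, 7 do not contribute to this derivation.
Hence hold_position is obligatory.

Obligatory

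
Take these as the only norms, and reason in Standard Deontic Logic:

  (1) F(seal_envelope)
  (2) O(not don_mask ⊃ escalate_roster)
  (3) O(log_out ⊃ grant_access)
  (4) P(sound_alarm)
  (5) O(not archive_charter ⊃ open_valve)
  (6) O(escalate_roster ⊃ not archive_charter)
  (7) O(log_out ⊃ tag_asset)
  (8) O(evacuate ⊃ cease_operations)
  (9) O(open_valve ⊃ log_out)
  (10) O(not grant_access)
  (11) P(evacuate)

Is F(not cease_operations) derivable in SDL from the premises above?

Premise 8 is O(evacuate ⊃ cease_operations), but O(evacuate) is not derivable from the premises (the permission P(evacuate) asserts only not O(not evacuate), not O(evacuate)), so it does not yield O(cease_operations).
No other premise forces O(cease_operations). An ideal world satisfying every premise can still have not cease_operations true, so F(not cease_operations) is not derivable.

No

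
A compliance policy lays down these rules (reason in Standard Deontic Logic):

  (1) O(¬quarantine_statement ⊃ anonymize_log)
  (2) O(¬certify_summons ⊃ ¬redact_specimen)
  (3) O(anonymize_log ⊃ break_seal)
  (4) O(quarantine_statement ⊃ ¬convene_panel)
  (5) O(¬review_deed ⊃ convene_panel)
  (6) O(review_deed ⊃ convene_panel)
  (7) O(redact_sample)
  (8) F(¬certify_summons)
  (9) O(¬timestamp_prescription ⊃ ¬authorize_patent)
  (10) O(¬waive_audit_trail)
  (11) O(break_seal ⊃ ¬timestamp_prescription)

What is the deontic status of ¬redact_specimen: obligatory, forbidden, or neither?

Neither

Premise 2 is O(¬certify_summons ⊃ ¬redact_specimen), but O(¬certify_summons) is not derivable from the premises, so it does not yield O(¬redact_specimen).
No premise or chain of K-axiom applications forces O(¬redact_specimen), and none forces O(redact_specimen). So ¬redact_specimen is neither obligatory nor forbidden under these norms.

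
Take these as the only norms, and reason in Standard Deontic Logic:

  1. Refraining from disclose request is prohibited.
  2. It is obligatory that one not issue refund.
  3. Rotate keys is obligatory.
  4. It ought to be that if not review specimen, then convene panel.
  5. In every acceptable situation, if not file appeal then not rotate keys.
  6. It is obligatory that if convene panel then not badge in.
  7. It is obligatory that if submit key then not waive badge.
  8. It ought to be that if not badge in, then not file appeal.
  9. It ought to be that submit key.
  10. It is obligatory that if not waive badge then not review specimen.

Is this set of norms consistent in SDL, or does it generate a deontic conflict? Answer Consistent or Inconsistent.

Inconsistent

Premise 3 states O(rotate_keys) outright.
Premise 5 is O(¬file_appeal → ¬rotate_keys); contrapositively O(rotate_keys → file_appeal). Since O(rotate_keys) holds, K gives O(file_appeal).
The contrapositive of premise 8 (O(¬badge_in → ¬file_appeal)) is O(file_appeal → badge_in), and O(file_appeal) is already established, so O(badge_in).
Premise 6 is O(convene_panel → ¬badge_in); contrapositively O(badge_in → ¬convene_panel). Since O(badge_in) holds, K gives O(¬convene_panel).
Premise 4, O(¬review_specimen → convene_panel), contraposes to O(¬convene_panel → review_specimen); with O(¬convene_panel) we get O(review_specimen).
Premise 10 is O(¬waive_badge → ¬review_specimen); contrapositively O(review_specimen → waive_badge). Since O(review_specimen) holds, K gives O(waive_badge).
The contrapositive of premise 7 (O(submit_key → ¬waive_badge)) is O(waive_badge → ¬submit_key), and O(waive_badge) is already established, so O(¬submit_key).
However, premise 9 gives O(submit_key).
We now have both O(¬submit_key) and O(submit_key) — submit_key is simultaneously obligatory and forbidden, violating the D-axiom.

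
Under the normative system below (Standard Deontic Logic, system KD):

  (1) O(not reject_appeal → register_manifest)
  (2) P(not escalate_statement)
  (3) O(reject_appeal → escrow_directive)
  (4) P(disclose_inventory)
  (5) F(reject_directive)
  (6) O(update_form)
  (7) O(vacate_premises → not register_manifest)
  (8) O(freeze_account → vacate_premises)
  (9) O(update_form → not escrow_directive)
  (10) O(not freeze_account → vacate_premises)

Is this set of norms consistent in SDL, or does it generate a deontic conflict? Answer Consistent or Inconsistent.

Inconsistent

By case analysis on freeze_account: premise 8 gives O(freeze_account → vacate_premises) and premise 10 gives O(not freeze_account → vacate_premises), so O(vacate_premises) either way.
From O(vacate_premises) and premise 7, O(vacate_premises → not register_manifest), we obtain O(not register_manifest).
The contrapositive of premise 1 (O(not reject_appeal → register_manifest)) is O(not register_manifest → reject_appeal), and O(not register_manifest) is already established, so O(reject_appeal).
Applying K to premise 3 (O(reject_appeal → escrow_directive)) and O(reject_appeal) yields O(escrow_directive).
Premise 9 is O(update_form → not escrow_directive); contrapositively O(escrow_directive → not update_form). Since O(escrow_directive) holds, K gives O(not update_form).
But premise 6 directly asserts O(update_form).
We now have both O(not update_form) and O(update_form) — update_form is simultaneously obligatory and forbidden, violating the D-axiom.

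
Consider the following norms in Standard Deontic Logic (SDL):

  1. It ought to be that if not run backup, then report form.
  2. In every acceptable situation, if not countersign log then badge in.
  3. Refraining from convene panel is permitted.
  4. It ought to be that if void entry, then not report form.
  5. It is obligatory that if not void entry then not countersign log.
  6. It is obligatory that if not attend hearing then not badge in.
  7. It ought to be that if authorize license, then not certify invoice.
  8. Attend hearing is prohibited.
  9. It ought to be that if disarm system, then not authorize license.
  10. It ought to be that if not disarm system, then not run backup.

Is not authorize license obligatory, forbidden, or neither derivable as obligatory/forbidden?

Obligatory

Premise 8 is F(attend_hearing), i.e. O(¬attend_hearing).
Applying K to premise 6 (O(¬attend_hearing → ¬badge_in)) and O(¬attend_hearing) yields O(¬badge_in).
The contrapositive of premise 2 (O(¬countersign_log → badge_in)) is O(¬badge_in → countersign_log), and O(¬badge_in) is already established, so O(countersign_log).
Premise 5, O(¬void_entry → ¬countersign_log), contraposes to O(countersign_log → void_entry); with O(countersign_log) we get O(void_entry).
Premise 4 is O(void_entry → ¬report_form); since O(void_entry), deontic closure gives O(¬report_form).
The contrapositive of premise 1 (O(¬run_backup → report_form)) is O(¬report_form → run_backup), and O(¬report_form) is already established, so O(run_backup).
Premise 10, O(¬disarm_system → ¬run_backup), contraposes to O(run_backup → disarm_system); with O(run_backup) we get O(disarm_system).
From O(disarm_system) and premise 9, O(disarm_system → ¬authorize_license), we obtain O(¬authorize_license).
Premises 3, 7 do not contribute to this derivation.
Hence ¬authorize_license is obligatory.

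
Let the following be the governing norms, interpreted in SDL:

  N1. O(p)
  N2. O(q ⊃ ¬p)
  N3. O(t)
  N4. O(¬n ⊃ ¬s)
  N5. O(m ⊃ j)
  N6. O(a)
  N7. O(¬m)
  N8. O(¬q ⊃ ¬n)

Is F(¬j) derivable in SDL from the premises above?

No

Premise 5 is O(m ⊃ j), but O(m) is not derivable from the premises, so it does not yield O(j).
No other premise forces O(j). An ideal world satisfying every premise can still have ¬j true, so F(¬j) is not derivable.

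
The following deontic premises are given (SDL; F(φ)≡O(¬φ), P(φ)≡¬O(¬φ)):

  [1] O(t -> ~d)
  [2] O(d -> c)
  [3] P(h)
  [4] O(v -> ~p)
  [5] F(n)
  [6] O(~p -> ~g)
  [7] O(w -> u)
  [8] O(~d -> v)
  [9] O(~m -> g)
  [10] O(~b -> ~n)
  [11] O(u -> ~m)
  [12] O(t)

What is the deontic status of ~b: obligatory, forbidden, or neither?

Neither

Premise 10 is O(~b -> ~n); even if O(~n) held, inferring O(~b) would be affirming the consequent — invalid.
No premise or chain of K-axiom applications forces O(~b), and none forces O(b). So ~b is neither obligatory nor forbidden under these norms.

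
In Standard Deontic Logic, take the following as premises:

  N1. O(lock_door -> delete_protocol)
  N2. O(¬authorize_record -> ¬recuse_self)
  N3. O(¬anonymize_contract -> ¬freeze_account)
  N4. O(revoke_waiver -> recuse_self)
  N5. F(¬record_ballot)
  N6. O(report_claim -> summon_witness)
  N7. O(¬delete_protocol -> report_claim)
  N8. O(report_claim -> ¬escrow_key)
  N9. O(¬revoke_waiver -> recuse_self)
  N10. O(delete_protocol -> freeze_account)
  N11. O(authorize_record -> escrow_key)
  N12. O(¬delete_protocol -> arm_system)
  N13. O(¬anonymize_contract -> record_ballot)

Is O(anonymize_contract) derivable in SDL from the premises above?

Yes

Premises 4 and 9 are O(revoke_waiver -> recuse_self) and O(¬revoke_waiver -> recuse_self); every ideal world satisfies revoke_waiver or ¬revoke_waiver, so in either case recuse_self holds — hence O(recuse_self).
The contrapositive of premise 2 (O(¬authorize_record -> ¬recuse_self)) is O(recuse_self -> authorize_record), and O(recuse_self) is already established, so O(authorize_record).
With premise 11, O(authorize_record -> escrow_key), the K-axiom yields O(escrow_key).
Premise 8, O(report_claim -> ¬escrow_key), contraposes to O(escrow_key -> ¬report_claim); with O(escrow_key) we get O(¬report_claim).
Premise 7, O(¬delete_protocol -> report_claim), contraposes to O(¬report_claim -> delete_protocol); with O(¬report_claim) we get O(delete_protocol).
Premise 10 is O(delete_protocol -> freeze_account); since O(delete_protocol), deontic closure gives O(freeze_account).
Premise 3 is O(¬anonymize_contract -> ¬freeze_account); contrapositively O(freeze_account -> anonymize_contract). Since O(freeze_account) holds, K gives O(anonymize_contract).
Premises 1, 5, 6, 12, 13 do not contribute to this derivation.
So O(anonymize_contract) follows.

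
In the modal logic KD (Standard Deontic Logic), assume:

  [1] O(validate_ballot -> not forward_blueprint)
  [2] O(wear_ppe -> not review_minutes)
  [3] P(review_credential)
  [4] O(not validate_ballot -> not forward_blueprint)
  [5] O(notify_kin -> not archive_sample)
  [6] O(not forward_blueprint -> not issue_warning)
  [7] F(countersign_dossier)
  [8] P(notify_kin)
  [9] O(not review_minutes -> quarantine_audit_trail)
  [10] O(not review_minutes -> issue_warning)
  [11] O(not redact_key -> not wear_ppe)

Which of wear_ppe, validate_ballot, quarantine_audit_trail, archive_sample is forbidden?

By case analysis on validate_ballot: premise 1 gives O(validate_ballot -> not forward_blueprint) and premise 4 gives O(not validate_ballot -> not forward_blueprint), so O(not forward_blueprint) either way.
Premise 6 is O(not forward_blueprint -> not issue_warning); since O(not forward_blueprint), deontic closure gives O(not issue_warning).
The contrapositive of premise 10 (O(not review_minutes -> issue_warning)) is O(not issue_warning -> review_minutes), and O(not issue_warning) is already established, so O(review_minutes).
Premise 2 is O(wear_ppe -> not review_minutes); contrapositively O(review_minutes -> not wear_ppe). Since O(review_minutes) holds, K gives O(not wear_ppe).
So O(not wear_ppe) holds, i.e. wear_ppe is forbidden. None of the other listed options is forbidden under the premises.

wear_ppe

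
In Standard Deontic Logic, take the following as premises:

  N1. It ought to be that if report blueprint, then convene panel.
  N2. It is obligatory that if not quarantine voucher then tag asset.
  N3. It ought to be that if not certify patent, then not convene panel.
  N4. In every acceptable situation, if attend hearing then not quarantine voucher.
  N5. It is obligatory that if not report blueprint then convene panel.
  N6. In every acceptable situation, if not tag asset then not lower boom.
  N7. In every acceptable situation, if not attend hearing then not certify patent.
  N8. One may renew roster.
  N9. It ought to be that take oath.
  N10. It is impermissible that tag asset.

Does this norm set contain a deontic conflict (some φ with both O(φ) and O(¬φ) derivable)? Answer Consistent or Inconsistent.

Inconsistent

By case analysis on report_blueprint: premise 1 gives O(report_blueprint → convene_panel) and premise 5 gives O(¬report_blueprint → convene_panel), so O(convene_panel) either way.
Premise 3 is O(¬certify_patent → ¬convene_panel); contrapositively O(convene_panel → certify_patent). Since O(convene_panel) holds, K gives O(certify_patent).
Premise 7, O(¬attend_hearing → ¬certify_patent), contraposes to O(certify_patent → attend_hearing); with O(certify_patent) we get O(attend_hearing).
With premise 4, O(attend_hearing → ¬quarantine_voucher), the K-axiom yields O(¬quarantine_voucher).
With premise 2, O(¬quarantine_voucher → tag_asset), the K-axiom yields O(tag_asset).
Yet premise 10 is F(tag_asset), i.e. O(¬tag_asset).
We now have both O(tag_asset) and O(¬tag_asset) — tag_asset is simultaneously obligatory and forbidden, violating the D-axiom.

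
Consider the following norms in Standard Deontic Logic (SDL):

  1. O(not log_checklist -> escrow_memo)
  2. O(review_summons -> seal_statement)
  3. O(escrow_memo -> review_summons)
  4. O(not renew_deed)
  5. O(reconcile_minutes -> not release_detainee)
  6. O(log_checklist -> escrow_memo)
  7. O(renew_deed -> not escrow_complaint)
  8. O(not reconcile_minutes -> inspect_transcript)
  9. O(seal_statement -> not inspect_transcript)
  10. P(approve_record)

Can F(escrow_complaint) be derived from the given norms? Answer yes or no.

No

Premise 7 is O(renew_deed -> not escrow_complaint), but O(renew_deed) is not derivable from the premises, so it does not yield O(not escrow_complaint).
No other premise forces O(not escrow_complaint). An ideal world satisfying every premise can still have escrow_complaint true, so F(escrow_complaint) is not derivable.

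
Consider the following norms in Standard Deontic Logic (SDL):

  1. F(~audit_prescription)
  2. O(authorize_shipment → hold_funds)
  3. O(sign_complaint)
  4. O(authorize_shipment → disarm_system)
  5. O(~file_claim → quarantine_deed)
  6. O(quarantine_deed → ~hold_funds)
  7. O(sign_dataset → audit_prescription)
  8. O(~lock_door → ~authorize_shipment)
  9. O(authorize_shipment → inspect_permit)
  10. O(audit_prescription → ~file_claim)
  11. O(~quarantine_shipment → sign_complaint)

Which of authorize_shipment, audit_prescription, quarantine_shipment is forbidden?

authorize_shipment

F(~audit_prescription) at premise 1 means O(audit_prescription).
Applying K to premise 10 (O(audit_prescription → ~file_claim)) and O(audit_prescription) yields O(~file_claim).
From O(~file_claim) and premise 5, O(~file_claim → quarantine_deed), we obtain O(quarantine_deed).
Applying K to premise 6 (O(quarantine_deed → ~hold_funds)) and O(quarantine_deed) yields O(~hold_funds).
Premise 2 is O(authorize_shipment → hold_funds); contrapositively O(~hold_funds → ~authorize_shipment). Since O(~hold_funds) holds, K gives O(~authorize_shipment).
So O(~authorize_shipment) holds, i.e. authorize_shipment is forbidden. None of the other listed options is forbidden under the premises.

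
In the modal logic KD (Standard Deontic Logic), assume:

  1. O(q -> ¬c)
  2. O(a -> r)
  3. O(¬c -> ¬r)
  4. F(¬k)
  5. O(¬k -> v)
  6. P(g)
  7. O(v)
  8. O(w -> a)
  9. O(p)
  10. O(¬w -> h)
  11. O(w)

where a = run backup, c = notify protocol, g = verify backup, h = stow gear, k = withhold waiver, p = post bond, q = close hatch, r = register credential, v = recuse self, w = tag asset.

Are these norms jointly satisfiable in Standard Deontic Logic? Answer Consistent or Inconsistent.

Consistent

Premise 5 is O(¬k -> v); even if O(v) held, inferring O(¬k) would be affirming the consequent — invalid.
So O(¬k) is not derivable, and the apparent clash with O(k) does not arise.
A world satisfying every obligation exists (e.g. a=true, c=true, g=false, h=false, k=true, p=true, q=false, r=true, v=true, w=true); no atom is both obligatory and forbidden, so the set is consistent.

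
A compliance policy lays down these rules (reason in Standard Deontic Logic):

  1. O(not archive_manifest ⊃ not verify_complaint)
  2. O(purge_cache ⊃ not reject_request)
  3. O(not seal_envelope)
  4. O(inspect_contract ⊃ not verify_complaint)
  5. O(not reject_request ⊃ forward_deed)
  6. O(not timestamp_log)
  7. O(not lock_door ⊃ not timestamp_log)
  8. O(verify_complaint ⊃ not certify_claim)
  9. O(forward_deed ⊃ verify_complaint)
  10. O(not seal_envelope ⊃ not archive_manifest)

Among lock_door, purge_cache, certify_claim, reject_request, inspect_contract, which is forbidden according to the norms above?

Premise 3 states O(not seal_envelope) outright.
Applying K to premise 10 (O(not seal_envelope ⊃ not archive_manifest)) and O(not seal_envelope) yields O(not archive_manifest).
Applying K to premise 1 (O(not archive_manifest ⊃ not verify_complaint)) and O(not archive_manifest) yields O(not verify_complaint).
Premise 9 is O(forward_deed ⊃ verify_complaint); contrapositively O(not verify_complaint ⊃ not forward_deed). Since O(not verify_complaint) holds, K gives O(not forward_deed).
Premise 5, O(not reject_request ⊃ forward_deed), contraposes to O(not forward_deed ⊃ reject_request); with O(not forward_deed) we get O(reject_request).
Premise 2, O(purge_cache ⊃ not reject_request), contraposes to O(reject_request ⊃ not purge_cache); with O(reject_request) we get O(not purge_cache).
So O(not purge_cache) holds, i.e. purge_cache is forbidden. None of the other listed options is forbidden under the premises.

purge_cache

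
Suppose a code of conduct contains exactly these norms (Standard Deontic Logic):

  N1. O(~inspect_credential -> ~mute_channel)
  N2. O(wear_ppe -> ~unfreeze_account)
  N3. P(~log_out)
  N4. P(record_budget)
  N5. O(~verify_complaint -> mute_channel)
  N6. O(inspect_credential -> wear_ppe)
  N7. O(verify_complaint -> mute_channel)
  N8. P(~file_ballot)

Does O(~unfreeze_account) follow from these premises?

Premises 5 and 7 cover both cases: O(~verify_complaint -> mute_channel) and O(verify_complaint -> mute_channel). Since ~verify_complaint ∨ verify_complaint is a tautology, O(mute_channel) follows.
The contrapositive of premise 1 (O(~inspect_credential -> ~mute_channel)) is O(mute_channel -> inspect_credential), and O(mute_channel) is already established, so O(inspect_credential).
With premise 6, O(inspect_credential -> wear_ppe), the K-axiom yields O(wear_ppe).
Applying K to premise 2 (O(wear_ppe -> ~unfreeze_account)) and O(wear_ppe) yields O(~unfreeze_account).
Premises 3, 4, 8 do not contribute to this derivation.
So O(~unfreeze_account) follows.

Yes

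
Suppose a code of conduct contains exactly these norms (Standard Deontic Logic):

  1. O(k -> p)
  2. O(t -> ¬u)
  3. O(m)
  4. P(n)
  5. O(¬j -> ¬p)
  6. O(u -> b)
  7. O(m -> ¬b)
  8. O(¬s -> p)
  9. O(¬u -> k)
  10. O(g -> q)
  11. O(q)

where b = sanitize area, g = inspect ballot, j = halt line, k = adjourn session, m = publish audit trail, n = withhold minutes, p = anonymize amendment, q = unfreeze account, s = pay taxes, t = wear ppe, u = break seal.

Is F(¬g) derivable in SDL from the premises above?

No

Premise 10 is O(g -> q); even if O(q) held, inferring O(g) would be affirming the consequent — invalid.
No other premise forces O(g). An ideal world satisfying every premise can still have ¬g true, so F(¬g) is not derivable.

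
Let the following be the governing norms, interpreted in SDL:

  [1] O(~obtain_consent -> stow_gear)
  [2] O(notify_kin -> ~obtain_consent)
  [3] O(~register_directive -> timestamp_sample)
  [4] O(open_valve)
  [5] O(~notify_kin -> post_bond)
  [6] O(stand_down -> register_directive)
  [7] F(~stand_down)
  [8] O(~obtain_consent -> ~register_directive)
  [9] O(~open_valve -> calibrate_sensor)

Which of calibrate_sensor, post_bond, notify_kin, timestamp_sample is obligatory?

Premise 7 is F(~stand_down), i.e. O(stand_down).
Premise 6 is O(stand_down -> register_directive); since O(stand_down), deontic closure gives O(register_directive).
Premise 8 is O(~obtain_consent -> ~register_directive); contrapositively O(register_directive -> obtain_consent). Since O(register_directive) holds, K gives O(obtain_consent).
Premise 2 is O(notify_kin -> ~obtain_consent); contrapositively O(obtain_consent -> ~notify_kin). Since O(obtain_consent) holds, K gives O(~notify_kin).
Premise 5 is O(~notify_kin -> post_bond); since O(~notify_kin), deontic closure gives O(post_bond).
So O(post_bond) holds — post_bond is obligatory. None of the other listed options is made obligatory by any chain of premises.

post_bond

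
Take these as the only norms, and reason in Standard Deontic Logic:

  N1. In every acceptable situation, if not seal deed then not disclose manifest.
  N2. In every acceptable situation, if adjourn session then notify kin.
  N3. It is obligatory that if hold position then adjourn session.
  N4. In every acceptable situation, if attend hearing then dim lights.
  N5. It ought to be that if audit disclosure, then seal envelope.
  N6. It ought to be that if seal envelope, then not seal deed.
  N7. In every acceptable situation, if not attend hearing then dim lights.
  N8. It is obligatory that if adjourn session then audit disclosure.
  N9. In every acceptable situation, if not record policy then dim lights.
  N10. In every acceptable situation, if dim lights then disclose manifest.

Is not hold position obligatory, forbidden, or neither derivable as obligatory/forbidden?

Obligatory

By case analysis on ¬attend_hearing: premise 7 gives O(¬attend_hearing → dim_lights) and premise 4 gives O(attend_hearing → dim_lights), so O(dim_lights) either way.
With premise 10, O(dim_lights → disclose_manifest), the K-axiom yields O(disclose_manifest).
Premise 1, O(¬seal_deed → ¬disclose_manifest), contraposes to O(disclose_manifest → seal_deed); with O(disclose_manifest) we get O(seal_deed).
The contrapositive of premise 6 (O(seal_envelope → ¬seal_deed)) is O(seal_deed → ¬seal_envelope), and O(seal_deed) is already established, so O(¬seal_envelope).
The contrapositive of premise 5 (O(audit_disclosure → seal_envelope)) is O(¬seal_envelope → ¬audit_disclosure), and O(¬seal_envelope) is already established, so O(¬audit_disclosure).
Premise 8 is O(adjourn_session → audit_disclosure); contrapositively O(¬audit_disclosure → ¬adjourn_session). Since O(¬audit_disclosure) holds, K gives O(¬adjourn_session).
Premise 3 is O(hold_position → adjourn_session); contrapositively O(¬adjourn_session → ¬hold_position). Since O(¬adjourn_session) holds, K gives O(¬hold_position).
Premises 2, 9 do not contribute to this derivation.
Hence ¬hold_position is obligatory.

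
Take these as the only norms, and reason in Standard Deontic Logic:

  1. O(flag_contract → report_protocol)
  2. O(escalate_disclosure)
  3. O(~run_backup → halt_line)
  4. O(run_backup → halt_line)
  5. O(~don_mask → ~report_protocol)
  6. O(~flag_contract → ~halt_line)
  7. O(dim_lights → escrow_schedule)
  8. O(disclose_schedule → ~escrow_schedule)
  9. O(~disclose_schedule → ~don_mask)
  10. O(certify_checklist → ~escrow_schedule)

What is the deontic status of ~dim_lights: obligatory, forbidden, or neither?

Premises 3 and 4 are O(~run_backup → halt_line) and O(run_backup → halt_line); every ideal world satisfies ~run_backup or run_backup, so in either case halt_line holds — hence O(halt_line).
Premise 6, O(~flag_contract → ~halt_line), contraposes to O(halt_line → flag_contract); with O(halt_line) we get O(flag_contract).
With premise 1, O(flag_contract → report_protocol), the K-axiom yields O(report_protocol).
Premise 5, O(~don_mask → ~report_protocol), contraposes to O(report_protocol → don_mask); with O(report_protocol) we get O(don_mask).
Premise 9 is O(~disclose_schedule → ~don_mask); contrapositively O(don_mask → disclose_schedule). Since O(don_mask) holds, K gives O(disclose_schedule).
From O(disclose_schedule) and premise 8, O(disclose_schedule → ~escrow_schedule), we obtain O(~escrow_schedule).
Premise 7, O(dim_lights → escrow_schedule), contraposes to O(~escrow_schedule → ~dim_lights); with O(~escrow_schedule) we get O(~dim_lights).
Premises 2, 10 do not contribute to this derivation.
Hence ~dim_lights is obligatory.

Obligatory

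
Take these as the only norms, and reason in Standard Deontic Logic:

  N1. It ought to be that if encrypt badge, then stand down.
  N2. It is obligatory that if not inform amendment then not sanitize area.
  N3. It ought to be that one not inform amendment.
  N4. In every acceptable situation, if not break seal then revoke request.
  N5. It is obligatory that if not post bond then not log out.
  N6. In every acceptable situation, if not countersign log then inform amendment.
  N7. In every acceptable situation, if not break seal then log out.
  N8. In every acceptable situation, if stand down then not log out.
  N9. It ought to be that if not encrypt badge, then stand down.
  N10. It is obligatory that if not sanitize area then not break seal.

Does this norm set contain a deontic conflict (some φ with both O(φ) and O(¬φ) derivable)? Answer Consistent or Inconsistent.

Premises 9 and 1 are O(¬encrypt_badge → stand_down) and O(encrypt_badge → stand_down); every ideal world satisfies ¬encrypt_badge or encrypt_badge, so in either case stand_down holds — hence O(stand_down).
Premise 8 is O(stand_down → ¬log_out); since O(stand_down), deontic closure gives O(¬log_out).
Premise 7, O(¬break_seal → log_out), contraposes to O(¬log_out → break_seal); with O(¬log_out) we get O(break_seal).
The contrapositive of premise 10 (O(¬sanitize_area → ¬break_seal)) is O(break_seal → sanitize_area), and O(break_seal) is already established, so O(sanitize_area).
Premise 2, O(¬inform_amendment → ¬sanitize_area), contraposes to O(sanitize_area → inform_amendment); with O(sanitize_area) we get O(inform_amendment).
Yet premise 3 states O(¬inform_amendment).
We now have both O(inform_amendment) and O(¬inform_amendment) — inform_amendment is simultaneously obligatory and forbidden, violating the D-axiom.

Inconsistent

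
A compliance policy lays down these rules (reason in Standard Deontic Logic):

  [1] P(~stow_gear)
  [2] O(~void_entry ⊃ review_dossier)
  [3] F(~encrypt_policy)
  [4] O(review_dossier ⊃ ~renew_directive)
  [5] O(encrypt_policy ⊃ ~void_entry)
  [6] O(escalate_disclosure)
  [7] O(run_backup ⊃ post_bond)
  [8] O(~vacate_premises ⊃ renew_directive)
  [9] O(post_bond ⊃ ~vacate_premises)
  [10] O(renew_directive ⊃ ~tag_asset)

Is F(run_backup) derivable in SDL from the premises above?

Yes

F(~encrypt_policy) at premise 3 means O(encrypt_policy).
Applying K to premise 5 (O(encrypt_policy ⊃ ~void_entry)) and O(encrypt_policy) yields O(~void_entry).
Applying K to premise 2 (O(~void_entry ⊃ review_dossier)) and O(~void_entry) yields O(review_dossier).
With premise 4, O(review_dossier ⊃ ~renew_directive), the K-axiom yields O(~renew_directive).
Premise 8 is O(~vacate_premises ⊃ renew_directive); contrapositively O(~renew_directive ⊃ vacate_premises). Since O(~renew_directive) holds, K gives O(vacate_premises).
Premise 9, O(post_bond ⊃ ~vacate_premises), contraposes to O(vacate_premises ⊃ ~post_bond); with O(vacate_premises) we get O(~post_bond).
Premise 7, O(run_backup ⊃ post_bond), contraposes to O(~post_bond ⊃ ~run_backup); with O(~post_bond) we get O(~run_backup).
Premises 1, 6, 10 do not contribute to this derivation.
So O(~run_backup) holds, i.e. F(run_backup). The claim follows.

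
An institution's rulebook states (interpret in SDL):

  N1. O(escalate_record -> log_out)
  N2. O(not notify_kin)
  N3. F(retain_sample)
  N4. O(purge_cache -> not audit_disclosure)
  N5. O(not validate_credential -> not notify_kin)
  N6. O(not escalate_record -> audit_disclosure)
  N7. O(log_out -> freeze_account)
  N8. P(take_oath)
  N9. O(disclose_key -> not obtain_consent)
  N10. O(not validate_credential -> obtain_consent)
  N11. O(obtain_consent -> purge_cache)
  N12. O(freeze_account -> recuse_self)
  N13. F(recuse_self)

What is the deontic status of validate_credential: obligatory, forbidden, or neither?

Obligatory

Premise 13, F(recuse_self), is equivalent to O(not recuse_self).
Premise 12 is O(freeze_account -> recuse_self); contrapositively O(not recuse_self -> not freeze_account). Since O(not recuse_self) holds, K gives O(not freeze_account).
Premise 7, O(log_out -> freeze_account), contraposes to O(not freeze_account -> not log_out); with O(not freeze_account) we get O(not log_out).
The contrapositive of premise 1 (O(escalate_record -> log_out)) is O(not log_out -> not escalate_record), and O(not log_out) is already established, so O(not escalate_record).
Applying K to premise 6 (O(not escalate_record -> audit_disclosure)) and O(not escalate_record) yields O(audit_disclosure).
Premise 4, O(purge_cache -> not audit_disclosure), contraposes to O(audit_disclosure -> not purge_cache); with O(audit_disclosure) we get O(not purge_cache).
The contrapositive of premise 11 (O(obtain_consent -> purge_cache)) is O(not purge_cache -> not obtain_consent), and O(not purge_cache) is already established, so O(not obtain_consent).
Premise 10, O(not validate_credential -> obtain_consent), contraposes to O(not obtain_consent -> validate_credential); with O(not obtain_consent) we get O(validate_credential).
Premises 2, 3, 5, 8, 9 do not contribute to this derivation.
Hence validate_credential is obligatory.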